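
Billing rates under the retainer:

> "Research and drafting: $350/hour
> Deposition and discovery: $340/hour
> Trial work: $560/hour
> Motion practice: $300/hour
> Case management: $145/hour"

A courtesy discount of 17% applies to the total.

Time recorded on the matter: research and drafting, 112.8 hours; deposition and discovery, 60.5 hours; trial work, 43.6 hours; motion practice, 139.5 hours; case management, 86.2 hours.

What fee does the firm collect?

$115,216.45

Research and drafting: 112.8 × $350 = $39,480.00
Deposition and discovery: 60.5 × $340 = $20,570.00
Trial work: 43.6 × $560 = $24,416.00
Motion practice: 139.5 × $300 = $41,850.00
Case management: 86.2 × $145 = $12,499.00
Subtotal: $138,815.00
Less 17% discount: −$23,598.55
Total: $138,815.00 − $23,598.55 = $115,216.45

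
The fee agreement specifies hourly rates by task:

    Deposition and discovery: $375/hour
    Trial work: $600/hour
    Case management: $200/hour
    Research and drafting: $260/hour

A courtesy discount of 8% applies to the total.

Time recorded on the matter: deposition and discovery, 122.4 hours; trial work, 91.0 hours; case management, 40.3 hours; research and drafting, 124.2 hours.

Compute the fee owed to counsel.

Deposition and discovery: 122.4 × $375 = $45,900.00
Trial work: 91.0 × $600 = $54,600.00
Case management: 40.3 × $200 = $8,060.00
Research and drafting: 124.2 × $260 = $32,292.00
Subtotal: $140,852.00
Less 8% discount: −$11,268.16
Total: $140,852.00 − $11,268.16 = $129,583.84

$129,583.84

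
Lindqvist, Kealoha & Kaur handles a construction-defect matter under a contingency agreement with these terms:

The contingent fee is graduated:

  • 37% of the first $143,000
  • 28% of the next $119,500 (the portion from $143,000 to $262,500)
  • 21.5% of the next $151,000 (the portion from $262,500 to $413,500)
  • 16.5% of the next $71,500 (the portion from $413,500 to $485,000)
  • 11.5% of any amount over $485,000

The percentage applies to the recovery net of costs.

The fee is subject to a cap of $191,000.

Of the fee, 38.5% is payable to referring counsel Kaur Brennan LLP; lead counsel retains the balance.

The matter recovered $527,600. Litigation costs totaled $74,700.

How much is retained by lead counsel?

$77,081.64

Fee base (net of costs): $527,600 − $74,700 = $452,900
First $143,000 at 37% = $52,910.00
Next $119,500 at 28% = $33,460.00
Next $151,000 at 21.5% = $32,465.00
Remaining $39,400 at 16.5% = $6,501.00
Fee: $52,910.00 + $33,460.00 + $32,465.00 + $6,501.00 = $125,336.00
$125,336.00 is under the $191,000 cap.
Referral share: 38.5% of $125,336.00 = $48,254.36; lead counsel retains $125,336.00 − $48,254.36 = $77,081.64.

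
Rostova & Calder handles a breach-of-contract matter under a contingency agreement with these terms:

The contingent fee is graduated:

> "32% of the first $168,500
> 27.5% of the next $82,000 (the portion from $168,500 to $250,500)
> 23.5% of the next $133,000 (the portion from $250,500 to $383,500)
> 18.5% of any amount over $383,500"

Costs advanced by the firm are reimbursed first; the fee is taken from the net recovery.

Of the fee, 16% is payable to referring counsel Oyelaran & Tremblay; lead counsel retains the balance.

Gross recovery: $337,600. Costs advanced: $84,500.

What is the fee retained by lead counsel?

$64,748.04

Fee base (net of costs): $337,600 − $84,500 = $253,100
First $168,500 at 32% = $53,920.00
Next $82,000 at 27.5% = $22,550.00
Remaining $2,600 at 23.5% = $611.00
Fee: $53,920.00 + $22,550.00 + $611.00 = $77,081.00
Referral share: 16% of $77,081.00 = $12,332.96; lead counsel retains $77,081.00 − $12,332.96 = $64,748.04.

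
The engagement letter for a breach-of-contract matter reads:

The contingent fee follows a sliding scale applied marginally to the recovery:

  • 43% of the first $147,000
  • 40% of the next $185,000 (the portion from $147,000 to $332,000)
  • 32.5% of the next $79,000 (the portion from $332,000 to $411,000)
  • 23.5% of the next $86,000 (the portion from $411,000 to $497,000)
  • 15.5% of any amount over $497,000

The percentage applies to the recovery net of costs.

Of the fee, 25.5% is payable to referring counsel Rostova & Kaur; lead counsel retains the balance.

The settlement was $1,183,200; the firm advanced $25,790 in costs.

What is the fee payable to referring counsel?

$72,791.93

Fee base (net of costs): $1,183,200 − $25,790 = $1,157,410
First $147,000 at 43% = $63,210.00
Next $185,000 at 40% = $74,000.00
Next $79,000 at 32.5% = $25,675.00
Next $86,000 at 23.5% = $20,210.00
Remaining $660,410 at 15.5% = $102,363.55
Fee: $63,210.00 + $74,000.00 + $25,675.00 + $20,210.00 + $102,363.55 = $285,458.55
Referral share: 25.5% of $285,458.55 = $72,791.93; lead counsel retains $285,458.55 − $72,791.93 = $212,666.62.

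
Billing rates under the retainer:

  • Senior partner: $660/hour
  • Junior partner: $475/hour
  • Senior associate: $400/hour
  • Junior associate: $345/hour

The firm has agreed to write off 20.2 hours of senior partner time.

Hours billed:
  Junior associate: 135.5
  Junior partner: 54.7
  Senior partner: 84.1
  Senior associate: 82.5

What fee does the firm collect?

$147,904.00

Senior partner: 84.1 × $660 = $55,506.00
Junior partner: 54.7 × $475 = $25,982.50
Senior associate: 82.5 × $400 = $33,000.00
Junior associate: 135.5 × $345 = $46,747.50
Subtotal: $161,236.00
Write-off: 20.2 × $660 = $13,332.00
Total: $161,236.00 − $13,332.00 = $147,904.00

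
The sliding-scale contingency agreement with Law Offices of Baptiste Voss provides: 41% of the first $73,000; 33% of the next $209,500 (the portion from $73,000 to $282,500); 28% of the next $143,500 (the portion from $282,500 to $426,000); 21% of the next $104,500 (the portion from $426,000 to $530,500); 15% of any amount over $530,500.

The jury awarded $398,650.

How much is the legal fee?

$131,587.00

First $73,000 at 41% = $29,930.00
Next $209,500 at 33% = $69,135.00
Remaining $116,150 at 28% = $32,522.00
Fee: $29,930.00 + $69,135.00 + $32,522.00 = $131,587.00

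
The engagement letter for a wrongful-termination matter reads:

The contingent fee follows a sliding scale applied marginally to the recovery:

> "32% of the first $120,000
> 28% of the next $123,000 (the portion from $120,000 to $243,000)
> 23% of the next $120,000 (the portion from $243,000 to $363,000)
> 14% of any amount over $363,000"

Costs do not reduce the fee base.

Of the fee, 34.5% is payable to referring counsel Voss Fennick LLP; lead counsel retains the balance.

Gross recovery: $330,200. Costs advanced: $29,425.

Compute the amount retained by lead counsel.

$60,846.88

Fee base is the gross recovery, $330,200; costs are reimbursed separately.
First $120,000 at 32% = $38,400.00
Next $123,000 at 28% = $34,440.00
Remaining $87,200 at 23% = $20,056.00
Fee: $38,400.00 + $34,440.00 + $20,056.00 = $92,896.00
Referral share: 34.5% of $92,896.00 = $32,049.12; lead counsel retains $92,896.00 − $32,049.12 = $60,846.88.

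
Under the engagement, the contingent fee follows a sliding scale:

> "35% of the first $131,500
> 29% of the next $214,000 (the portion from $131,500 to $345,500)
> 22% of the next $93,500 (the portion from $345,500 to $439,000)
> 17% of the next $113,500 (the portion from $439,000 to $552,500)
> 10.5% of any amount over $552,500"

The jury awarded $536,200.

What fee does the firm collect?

$145,179.00

First $131,500 at 35% = $46,025.00
Next $214,000 at 29% = $62,060.00
Next $93,500 at 22% = $20,570.00
Remaining $97,200 at 17% = $16,524.00
Fee: $46,025.00 + $62,060.00 + $20,570.00 + $16,524.00 = $145,179.00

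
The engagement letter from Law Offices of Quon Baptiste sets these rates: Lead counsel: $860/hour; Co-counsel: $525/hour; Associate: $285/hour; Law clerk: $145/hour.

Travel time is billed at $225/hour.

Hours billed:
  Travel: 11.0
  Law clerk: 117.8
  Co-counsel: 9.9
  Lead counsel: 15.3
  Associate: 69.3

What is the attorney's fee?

Lead counsel: 15.3 × $860 = $13,158.00
Co-counsel: 9.9 × $525 = $5,197.50
Associate: 69.3 × $285 = $19,750.50
Law clerk: 117.8 × $145 = $17,081.00
Subtotal: $13,158.00 + $5,197.50 + $19,750.50 + $17,081.00 = $55,187.00
Travel: 11.0 × $225 = $2,475.00
Total: $55,187.00 + $2,475.00 = $57,662.00

$57,662.00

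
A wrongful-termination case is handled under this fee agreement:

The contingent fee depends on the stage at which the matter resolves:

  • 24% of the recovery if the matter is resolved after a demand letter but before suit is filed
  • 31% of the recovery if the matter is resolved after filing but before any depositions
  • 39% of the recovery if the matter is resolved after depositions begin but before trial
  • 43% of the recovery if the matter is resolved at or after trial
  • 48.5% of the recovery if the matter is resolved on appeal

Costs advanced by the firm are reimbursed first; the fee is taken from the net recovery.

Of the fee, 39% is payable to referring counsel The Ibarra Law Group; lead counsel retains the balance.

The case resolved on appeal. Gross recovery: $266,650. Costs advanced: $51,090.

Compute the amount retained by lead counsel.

Fee base (net of costs): $266,650 − $51,090 = $215,560
The matter resolved on appeal, so the 48.5% rate applies.
$215,560 × 48.5% = $104,546.60
Referral share: 39% of $104,546.60 = $40,773.17; lead counsel retains $104,546.60 − $40,773.17 = $63,773.43.

$63,773.43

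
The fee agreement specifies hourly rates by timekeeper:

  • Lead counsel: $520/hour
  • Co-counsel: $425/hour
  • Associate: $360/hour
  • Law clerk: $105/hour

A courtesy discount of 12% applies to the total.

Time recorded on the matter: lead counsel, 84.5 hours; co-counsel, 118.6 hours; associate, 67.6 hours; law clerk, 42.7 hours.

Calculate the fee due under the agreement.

Lead counsel: 84.5 × $520 = $43,940.00
Co-counsel: 118.6 × $425 = $50,405.00
Associate: 67.6 × $360 = $24,336.00
Law clerk: 42.7 × $105 = $4,483.50
Subtotal: $123,164.50
Less 12% discount: −$14,779.74
Total: $123,164.50 − $14,779.74 = $108,384.76

$108,384.76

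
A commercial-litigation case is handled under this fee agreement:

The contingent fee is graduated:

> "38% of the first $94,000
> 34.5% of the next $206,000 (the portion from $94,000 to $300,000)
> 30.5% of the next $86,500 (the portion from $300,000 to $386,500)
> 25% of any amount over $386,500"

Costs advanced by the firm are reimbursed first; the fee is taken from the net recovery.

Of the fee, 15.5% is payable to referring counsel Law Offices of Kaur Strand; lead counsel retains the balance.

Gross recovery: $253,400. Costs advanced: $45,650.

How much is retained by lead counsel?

$63,344.37

Fee base (net of costs): $253,400 − $45,650 = $207,750
First $94,000 at 38% = $35,720.00
Remaining $113,750 at 34.5% = $39,243.75
Fee: $35,720.00 + $39,243.75 = $74,963.75
Referral share: 15.5% of $74,963.75 = $11,619.38; lead counsel retains $74,963.75 − $11,619.38 = $63,344.37.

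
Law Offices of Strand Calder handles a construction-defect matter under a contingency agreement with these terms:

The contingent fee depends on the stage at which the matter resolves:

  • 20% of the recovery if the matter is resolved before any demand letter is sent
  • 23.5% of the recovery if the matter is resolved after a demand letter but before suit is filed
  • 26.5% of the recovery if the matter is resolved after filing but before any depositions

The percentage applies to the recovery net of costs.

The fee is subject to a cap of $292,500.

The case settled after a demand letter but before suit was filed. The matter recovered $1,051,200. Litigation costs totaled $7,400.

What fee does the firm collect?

Fee base (net of costs): $1,051,200 − $7,400 = $1,043,800
The matter settled after a demand letter but before suit was filed, so the 23.5% rate applies.
$1,043,800 × 23.5% = $245,293.00
$245,293.00 is under the $292,500 cap.

$245,293.00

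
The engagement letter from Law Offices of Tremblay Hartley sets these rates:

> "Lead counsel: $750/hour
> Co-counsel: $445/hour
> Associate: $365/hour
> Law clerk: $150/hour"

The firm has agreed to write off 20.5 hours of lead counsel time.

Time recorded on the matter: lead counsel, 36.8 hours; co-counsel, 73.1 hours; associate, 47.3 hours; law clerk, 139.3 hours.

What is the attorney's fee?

Lead counsel: 36.8 × $750 = $27,600.00
Co-counsel: 73.1 × $445 = $32,529.50
Associate: 47.3 × $365 = $17,264.50
Law clerk: 139.3 × $150 = $20,895.00
Subtotal: $98,289.00
Write-off: 20.5 × $750 = $15,375.00
Total: $98,289.00 − $15,375.00 = $82,914.00

$82,914.00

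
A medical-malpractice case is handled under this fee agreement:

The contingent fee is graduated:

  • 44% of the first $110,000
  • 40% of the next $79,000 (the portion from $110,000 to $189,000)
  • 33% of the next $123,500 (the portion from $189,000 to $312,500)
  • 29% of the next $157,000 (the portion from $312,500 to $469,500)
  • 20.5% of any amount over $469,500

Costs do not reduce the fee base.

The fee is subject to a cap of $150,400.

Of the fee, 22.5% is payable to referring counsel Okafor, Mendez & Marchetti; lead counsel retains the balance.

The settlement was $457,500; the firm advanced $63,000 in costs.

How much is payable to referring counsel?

$33,840.00

Fee base is the gross recovery, $457,500; costs are reimbursed separately.
First $110,000 at 44% = $48,400.00
Next $79,000 at 40% = $31,600.00
Next $123,500 at 33% = $40,755.00
Remaining $145,000 at 29% = $42,050.00
Fee: $48,400.00 + $31,600.00 + $40,755.00 + $42,050.00 = $162,805.00
$162,805.00 exceeds the $150,400 cap, so the fee is capped at $150,400.00.
Referral share: 22.5% of $150,400.00 = $33,840.00; lead counsel retains $150,400.00 − $33,840.00 = $116,560.00.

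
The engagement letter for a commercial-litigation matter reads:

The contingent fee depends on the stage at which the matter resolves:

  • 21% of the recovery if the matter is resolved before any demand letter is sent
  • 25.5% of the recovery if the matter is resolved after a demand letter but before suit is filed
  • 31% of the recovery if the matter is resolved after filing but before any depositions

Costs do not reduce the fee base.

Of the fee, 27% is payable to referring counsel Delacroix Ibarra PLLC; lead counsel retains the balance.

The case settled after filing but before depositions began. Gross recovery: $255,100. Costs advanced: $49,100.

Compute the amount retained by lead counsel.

Fee base is the gross recovery, $255,100; costs are reimbursed separately.
The matter settled after filing but before depositions began, so the 31% rate applies.
$255,100 × 31% = $79,081.00
Referral share: 27% of $79,081.00 = $21,351.87; lead counsel retains $79,081.00 − $21,351.87 = $57,729.13.

$57,729.13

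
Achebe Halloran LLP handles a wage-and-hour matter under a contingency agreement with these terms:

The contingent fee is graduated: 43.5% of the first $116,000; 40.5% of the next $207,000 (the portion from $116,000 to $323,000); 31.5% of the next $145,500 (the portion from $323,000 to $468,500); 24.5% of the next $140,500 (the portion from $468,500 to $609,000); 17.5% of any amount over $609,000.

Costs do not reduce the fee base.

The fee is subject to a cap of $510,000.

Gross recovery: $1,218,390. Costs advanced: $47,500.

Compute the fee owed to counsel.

Fee base is the gross recovery, $1,218,390; costs are reimbursed separately.
First $116,000 at 43.5% = $50,460.00
Next $207,000 at 40.5% = $83,835.00
Next $145,500 at 31.5% = $45,832.50
Next $140,500 at 24.5% = $34,422.50
Remaining $609,390 at 17.5% = $106,643.25
Fee: $50,460.00 + $83,835.00 + $45,832.50 + $34,422.50 + $106,643.25 = $321,193.25
$321,193.25 is under the $510,000 cap.

$321,193.25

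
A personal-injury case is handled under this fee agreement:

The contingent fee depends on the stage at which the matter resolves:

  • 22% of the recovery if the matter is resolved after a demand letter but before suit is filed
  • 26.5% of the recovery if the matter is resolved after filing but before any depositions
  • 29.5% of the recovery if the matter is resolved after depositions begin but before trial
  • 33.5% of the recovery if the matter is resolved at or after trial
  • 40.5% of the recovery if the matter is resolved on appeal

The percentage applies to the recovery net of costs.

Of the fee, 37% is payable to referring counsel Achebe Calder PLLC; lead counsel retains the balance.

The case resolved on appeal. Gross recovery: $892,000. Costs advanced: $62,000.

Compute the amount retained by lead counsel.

$211,774.50

Fee base (net of costs): $892,000 − $62,000 = $830,000
The matter resolved on appeal, so the 40.5% rate applies.
$830,000 × 40.5% = $336,150.00
Referral share: 37% of $336,150.00 = $124,375.50; lead counsel retains $336,150.00 − $124,375.50 = $211,774.50.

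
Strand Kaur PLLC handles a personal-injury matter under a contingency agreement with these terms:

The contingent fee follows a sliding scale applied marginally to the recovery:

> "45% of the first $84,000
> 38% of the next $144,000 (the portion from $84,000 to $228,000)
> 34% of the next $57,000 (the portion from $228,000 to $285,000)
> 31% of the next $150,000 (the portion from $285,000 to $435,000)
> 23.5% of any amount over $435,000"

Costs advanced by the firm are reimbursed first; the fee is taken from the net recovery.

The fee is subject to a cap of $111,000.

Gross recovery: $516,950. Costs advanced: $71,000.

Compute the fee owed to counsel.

$111,000.00

Fee base (net of costs): $516,950 − $71,000 = $445,950
First $84,000 at 45% = $37,800.00
Next $144,000 at 38% = $54,720.00
Next $57,000 at 34% = $19,380.00
Next $150,000 at 31% = $46,500.00
Remaining $10,950 at 23.5% = $2,573.25
Fee: $37,800.00 + $54,720.00 + $19,380.00 + $46,500.00 + $2,573.25 = $160,973.25
$160,973.25 exceeds the $111,000 cap, so the fee is capped at $111,000.00.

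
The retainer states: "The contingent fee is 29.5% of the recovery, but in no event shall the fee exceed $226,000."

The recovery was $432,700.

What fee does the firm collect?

29.5% of $432,700 = $127,646.50
That is under the $226,000 cap.

$127,646.50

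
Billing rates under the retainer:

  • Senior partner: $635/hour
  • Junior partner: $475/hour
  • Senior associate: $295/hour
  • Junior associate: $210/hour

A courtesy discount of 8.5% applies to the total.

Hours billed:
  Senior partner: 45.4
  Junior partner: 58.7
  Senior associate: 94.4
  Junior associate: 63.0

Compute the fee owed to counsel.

$89,477.39

Senior partner: 45.4 × $635 = $28,829.00
Junior partner: 58.7 × $475 = $27,882.50
Senior associate: 94.4 × $295 = $27,848.00
Junior associate: 63.0 × $210 = $13,230.00
Subtotal: $97,789.50
Less 8.5% discount: −$8,312.11
Total: $97,789.50 − $8,312.11 = $89,477.39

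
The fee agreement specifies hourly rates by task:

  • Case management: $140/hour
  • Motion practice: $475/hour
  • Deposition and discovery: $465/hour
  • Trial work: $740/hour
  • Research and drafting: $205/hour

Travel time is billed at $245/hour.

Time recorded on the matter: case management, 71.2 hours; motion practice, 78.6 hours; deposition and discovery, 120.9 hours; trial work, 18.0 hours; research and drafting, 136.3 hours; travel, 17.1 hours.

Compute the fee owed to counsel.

$148,972.50

Case management: 71.2 × $140 = $9,968.00
Motion practice: 78.6 × $475 = $37,335.00
Deposition and discovery: 120.9 × $465 = $56,218.50
Trial work: 18.0 × $740 = $13,320.00
Research and drafting: 136.3 × $205 = $27,941.50
Subtotal: $9,968.00 + $37,335.00 + $56,218.50 + $13,320.00 + $27,941.50 = $144,783.00
Travel: 17.1 × $245 = $4,189.50
Total: $144,783.00 + $4,189.50 = $148,972.50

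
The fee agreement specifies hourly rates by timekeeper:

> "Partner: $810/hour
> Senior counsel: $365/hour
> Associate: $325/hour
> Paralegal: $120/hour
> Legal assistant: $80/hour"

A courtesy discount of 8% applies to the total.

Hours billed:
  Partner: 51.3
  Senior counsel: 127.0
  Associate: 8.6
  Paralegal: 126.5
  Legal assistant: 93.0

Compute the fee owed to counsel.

$104,257.16

Partner: 51.3 × $810 = $41,553.00
Senior counsel: 127.0 × $365 = $46,355.00
Associate: 8.6 × $325 = $2,795.00
Paralegal: 126.5 × $120 = $15,180.00
Legal assistant: 93.0 × $80 = $7,440.00
Subtotal: $113,323.00
Less 8% discount: −$9,065.84
Total: $113,323.00 − $9,065.84 = $104,257.16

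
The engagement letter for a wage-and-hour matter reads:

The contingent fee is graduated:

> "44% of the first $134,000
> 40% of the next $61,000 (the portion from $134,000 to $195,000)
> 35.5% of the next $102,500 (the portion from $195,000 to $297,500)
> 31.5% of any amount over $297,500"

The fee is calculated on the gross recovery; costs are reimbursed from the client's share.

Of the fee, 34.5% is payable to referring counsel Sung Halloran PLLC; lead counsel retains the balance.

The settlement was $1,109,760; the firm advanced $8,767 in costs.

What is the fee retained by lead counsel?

Fee base is the gross recovery, $1,109,760; costs are reimbursed separately.
First $134,000 at 44% = $58,960.00
Next $61,000 at 40% = $24,400.00
Next $102,500 at 35.5% = $36,387.50
Remaining $812,260 at 31.5% = $255,861.90
Fee: $58,960.00 + $24,400.00 + $36,387.50 + $255,861.90 = $375,609.40
Referral share: 34.5% of $375,609.40 = $129,585.24; lead counsel retains $375,609.40 − $129,585.24 = $246,024.16.

$246,024.16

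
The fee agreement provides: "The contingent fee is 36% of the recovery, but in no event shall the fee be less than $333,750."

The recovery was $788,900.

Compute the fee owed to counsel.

36% of $788,900 = $284,004.00
That is below the $333,750 minimum, so the minimum applies.

$333,750.00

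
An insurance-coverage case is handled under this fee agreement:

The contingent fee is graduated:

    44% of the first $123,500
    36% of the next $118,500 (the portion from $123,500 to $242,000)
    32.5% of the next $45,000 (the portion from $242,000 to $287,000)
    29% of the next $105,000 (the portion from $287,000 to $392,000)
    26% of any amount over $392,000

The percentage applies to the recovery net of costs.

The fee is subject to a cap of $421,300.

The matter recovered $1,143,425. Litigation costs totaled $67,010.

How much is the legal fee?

Fee base (net of costs): $1,143,425 − $67,010 = $1,076,415
First $123,500 at 44% = $54,340.00
Next $118,500 at 36% = $42,660.00
Next $45,000 at 32.5% = $14,625.00
Next $105,000 at 29% = $30,450.00
Remaining $684,415 at 26% = $177,947.90
Fee: $54,340.00 + $42,660.00 + $14,625.00 + $30,450.00 + $177,947.90 = $320,022.90
$320,022.90 is under the $421,300 cap.

$320,022.90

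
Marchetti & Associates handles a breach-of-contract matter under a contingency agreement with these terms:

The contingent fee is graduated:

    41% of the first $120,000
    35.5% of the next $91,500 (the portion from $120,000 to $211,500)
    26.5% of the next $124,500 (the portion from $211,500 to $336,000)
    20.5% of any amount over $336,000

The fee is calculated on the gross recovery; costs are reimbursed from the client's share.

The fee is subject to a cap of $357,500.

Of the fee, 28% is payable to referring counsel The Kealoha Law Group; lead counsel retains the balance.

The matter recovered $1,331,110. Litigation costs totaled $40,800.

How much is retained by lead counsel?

$229,444.24

Fee base is the gross recovery, $1,331,110; costs are reimbursed separately.
First $120,000 at 41% = $49,200.00
Next $91,500 at 35.5% = $32,482.50
Next $124,500 at 26.5% = $32,992.50
Remaining $995,110 at 20.5% = $203,997.55
Fee: $49,200.00 + $32,482.50 + $32,992.50 + $203,997.55 = $318,672.55
$318,672.55 is under the $357,500 cap.
Referral share: 28% of $318,672.55 = $89,228.31; lead counsel retains $318,672.55 − $89,228.31 = $229,444.24.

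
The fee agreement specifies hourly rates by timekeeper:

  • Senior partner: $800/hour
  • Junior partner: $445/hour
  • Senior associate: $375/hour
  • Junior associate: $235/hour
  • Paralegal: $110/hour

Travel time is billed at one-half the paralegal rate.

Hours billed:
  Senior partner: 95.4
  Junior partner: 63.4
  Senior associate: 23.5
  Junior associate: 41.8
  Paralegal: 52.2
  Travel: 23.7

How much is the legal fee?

Senior partner: 95.4 × $800 = $76,320.00
Junior partner: 63.4 × $445 = $28,213.00
Senior associate: 23.5 × $375 = $8,812.50
Junior associate: 41.8 × $235 = $9,823.00
Paralegal: 52.2 × $110 = $5,742.00
Subtotal: $76,320.00 + $28,213.00 + $8,812.50 + $9,823.00 + $5,742.00 = $128,910.50
Travel: 23.7 × ($110 ÷ 2) = 23.7 × $55.00 = $1,303.50
Total: $128,910.50 + $1,303.50 = $130,214.00

$130,214.00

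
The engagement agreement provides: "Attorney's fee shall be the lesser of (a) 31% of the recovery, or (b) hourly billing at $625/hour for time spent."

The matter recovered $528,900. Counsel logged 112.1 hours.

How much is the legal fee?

$70,062.50

(a) 31% of $528,900 = $163,959.00
(b) 112.1 × $625 = $70,062.50
The lesser is (b): $70,062.50.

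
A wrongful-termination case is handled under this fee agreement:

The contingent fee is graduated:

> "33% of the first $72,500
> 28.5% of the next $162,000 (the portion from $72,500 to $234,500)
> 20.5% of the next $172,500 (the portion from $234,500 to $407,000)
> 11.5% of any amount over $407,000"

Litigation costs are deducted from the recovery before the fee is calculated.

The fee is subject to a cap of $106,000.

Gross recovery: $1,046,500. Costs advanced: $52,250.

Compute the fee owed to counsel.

$106,000.00

Fee base (net of costs): $1,046,500 − $52,250 = $994,250
First $72,500 at 33% = $23,925.00
Next $162,000 at 28.5% = $46,170.00
Next $172,500 at 20.5% = $35,362.50
Remaining $587,250 at 11.5% = $67,533.75
Fee: $23,925.00 + $46,170.00 + $35,362.50 + $67,533.75 = $172,991.25
$172,991.25 exceeds the $106,000 cap, so the fee is capped at $106,000.00.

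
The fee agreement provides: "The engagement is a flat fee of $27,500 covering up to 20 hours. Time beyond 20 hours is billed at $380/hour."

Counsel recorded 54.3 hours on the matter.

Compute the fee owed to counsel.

$40,534.00

Flat fee: $27,500.00
Excess hours: 54.3 − 20 = 34.3
Overrun: 34.3 × $380 = $13,034.00
Total: $27,500.00 + $13,034.00 = $40,534.00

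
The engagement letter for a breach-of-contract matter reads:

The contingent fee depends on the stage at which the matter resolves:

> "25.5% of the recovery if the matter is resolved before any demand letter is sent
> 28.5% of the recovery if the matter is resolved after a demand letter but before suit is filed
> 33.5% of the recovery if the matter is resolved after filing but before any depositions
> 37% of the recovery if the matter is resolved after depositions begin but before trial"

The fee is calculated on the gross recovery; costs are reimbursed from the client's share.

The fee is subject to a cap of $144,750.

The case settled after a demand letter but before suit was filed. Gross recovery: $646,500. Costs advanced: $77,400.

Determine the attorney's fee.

$144,750.00

Fee base is the gross recovery, $646,500; costs are reimbursed separately.
The matter settled after a demand letter but before suit was filed, so the 28.5% rate applies.
$646,500 × 28.5% = $184,252.50
$184,252.50 exceeds the $144,750 cap, so the fee is capped at $144,750.00.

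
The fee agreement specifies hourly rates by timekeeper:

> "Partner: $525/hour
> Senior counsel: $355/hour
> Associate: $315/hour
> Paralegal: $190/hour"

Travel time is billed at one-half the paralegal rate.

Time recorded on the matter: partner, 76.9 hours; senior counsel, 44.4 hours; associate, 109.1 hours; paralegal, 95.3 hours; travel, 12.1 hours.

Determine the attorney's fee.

$109,757.50

Partner: 76.9 × $525 = $40,372.50
Senior counsel: 44.4 × $355 = $15,762.00
Associate: 109.1 × $315 = $34,366.50
Paralegal: 95.3 × $190 = $18,107.00
Subtotal: $40,372.50 + $15,762.00 + $34,366.50 + $18,107.00 = $108,608.00
Travel: 12.1 × ($190 ÷ 2) = 12.1 × $95.00 = $1,149.50
Total: $108,608.00 + $1,149.50 = $109,757.50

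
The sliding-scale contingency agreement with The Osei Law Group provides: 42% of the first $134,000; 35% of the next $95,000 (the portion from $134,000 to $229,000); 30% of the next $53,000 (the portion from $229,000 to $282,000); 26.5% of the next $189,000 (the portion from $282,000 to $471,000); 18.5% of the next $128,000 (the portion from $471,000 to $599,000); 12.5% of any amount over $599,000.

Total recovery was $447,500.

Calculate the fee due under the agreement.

$149,287.50

First $134,000 at 42% = $56,280.00
Next $95,000 at 35% = $33,250.00
Next $53,000 at 30% = $15,900.00
Remaining $165,500 at 26.5% = $43,857.50
Fee: $56,280.00 + $33,250.00 + $15,900.00 + $43,857.50 = $149,287.50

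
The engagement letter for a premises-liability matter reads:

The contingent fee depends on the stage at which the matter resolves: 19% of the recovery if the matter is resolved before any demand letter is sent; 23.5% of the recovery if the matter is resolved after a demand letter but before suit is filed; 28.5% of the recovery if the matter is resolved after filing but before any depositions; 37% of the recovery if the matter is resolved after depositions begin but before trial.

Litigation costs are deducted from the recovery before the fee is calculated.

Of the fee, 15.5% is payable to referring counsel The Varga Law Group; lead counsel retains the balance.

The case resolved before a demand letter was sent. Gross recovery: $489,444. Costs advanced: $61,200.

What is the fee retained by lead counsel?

Fee base (net of costs): $489,444 − $61,200 = $428,244
The matter resolved before a demand letter was sent, so the 19% rate applies.
$428,244 × 19% = $81,366.36
Referral share: 15.5% of $81,366.36 = $12,611.79; lead counsel retains $81,366.36 − $12,611.79 = $68,754.57.

$68,754.57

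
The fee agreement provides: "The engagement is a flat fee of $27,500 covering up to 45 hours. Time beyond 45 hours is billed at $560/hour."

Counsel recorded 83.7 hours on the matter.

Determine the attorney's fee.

$49,172.00

Flat fee: $27,500.00
Excess hours: 83.7 − 45 = 38.7
Overrun: 38.7 × $560 = $21,672.00
Total: $27,500.00 + $21,672.00 = $49,172.00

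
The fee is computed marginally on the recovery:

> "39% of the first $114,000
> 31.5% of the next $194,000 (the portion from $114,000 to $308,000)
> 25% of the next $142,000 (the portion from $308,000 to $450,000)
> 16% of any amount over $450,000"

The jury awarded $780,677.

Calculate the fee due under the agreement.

First $114,000 at 39% = $44,460.00
Next $194,000 at 31.5% = $61,110.00
Next $142,000 at 25% = $35,500.00
Remaining $330,677 at 16% = $52,908.32
Fee: $44,460.00 + $61,110.00 + $35,500.00 + $52,908.32 = $193,978.32

$193,978.32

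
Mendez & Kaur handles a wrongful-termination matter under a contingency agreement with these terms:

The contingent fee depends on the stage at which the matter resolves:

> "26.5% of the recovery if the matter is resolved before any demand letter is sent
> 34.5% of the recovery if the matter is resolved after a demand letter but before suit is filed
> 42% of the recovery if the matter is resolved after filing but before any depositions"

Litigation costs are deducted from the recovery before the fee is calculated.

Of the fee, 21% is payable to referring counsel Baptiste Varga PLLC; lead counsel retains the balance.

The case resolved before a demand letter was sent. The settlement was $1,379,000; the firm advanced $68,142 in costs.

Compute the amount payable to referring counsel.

Fee base (net of costs): $1,379,000 − $68,142 = $1,310,858
The matter resolved before a demand letter was sent, so the 26.5% rate applies.
$1,310,858 × 26.5% = $347,377.37
Referral share: 21% of $347,377.37 = $72,949.25; lead counsel retains $347,377.37 − $72,949.25 = $274,428.12.

$72,949.25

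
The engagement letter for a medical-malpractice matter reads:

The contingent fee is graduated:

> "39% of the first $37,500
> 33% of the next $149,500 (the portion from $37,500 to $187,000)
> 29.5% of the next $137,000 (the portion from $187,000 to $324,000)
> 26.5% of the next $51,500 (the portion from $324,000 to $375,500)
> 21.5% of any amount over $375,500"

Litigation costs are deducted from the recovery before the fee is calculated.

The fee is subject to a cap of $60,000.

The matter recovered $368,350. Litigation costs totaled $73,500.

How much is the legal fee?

$60,000.00

Fee base (net of costs): $368,350 − $73,500 = $294,850
First $37,500 at 39% = $14,625.00
Next $149,500 at 33% = $49,335.00
Remaining $107,850 at 29.5% = $31,815.75
Fee: $14,625.00 + $49,335.00 + $31,815.75 = $95,775.75
$95,775.75 exceeds the $60,000 cap, so the fee is capped at $60,000.00.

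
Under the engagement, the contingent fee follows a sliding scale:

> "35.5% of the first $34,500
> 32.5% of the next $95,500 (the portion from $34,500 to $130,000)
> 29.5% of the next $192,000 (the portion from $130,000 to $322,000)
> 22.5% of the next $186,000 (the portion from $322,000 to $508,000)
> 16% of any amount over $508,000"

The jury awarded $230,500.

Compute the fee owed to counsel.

$72,932.50

First $34,500 at 35.5% = $12,247.50
Next $95,500 at 32.5% = $31,037.50
Remaining $100,500 at 29.5% = $29,647.50
Fee: $12,247.50 + $31,037.50 + $29,647.50 = $72,932.50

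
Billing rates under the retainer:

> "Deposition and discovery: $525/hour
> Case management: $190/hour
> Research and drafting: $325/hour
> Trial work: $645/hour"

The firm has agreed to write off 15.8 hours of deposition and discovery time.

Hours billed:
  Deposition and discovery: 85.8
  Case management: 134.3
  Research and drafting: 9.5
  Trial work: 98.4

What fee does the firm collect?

$128,822.50

Deposition and discovery: 85.8 × $525 = $45,045.00
Case management: 134.3 × $190 = $25,517.00
Research and drafting: 9.5 × $325 = $3,087.50
Trial work: 98.4 × $645 = $63,468.00
Subtotal: $137,117.50
Write-off: 15.8 × $525 = $8,295.00
Total: $137,117.50 − $8,295.00 = $128,822.50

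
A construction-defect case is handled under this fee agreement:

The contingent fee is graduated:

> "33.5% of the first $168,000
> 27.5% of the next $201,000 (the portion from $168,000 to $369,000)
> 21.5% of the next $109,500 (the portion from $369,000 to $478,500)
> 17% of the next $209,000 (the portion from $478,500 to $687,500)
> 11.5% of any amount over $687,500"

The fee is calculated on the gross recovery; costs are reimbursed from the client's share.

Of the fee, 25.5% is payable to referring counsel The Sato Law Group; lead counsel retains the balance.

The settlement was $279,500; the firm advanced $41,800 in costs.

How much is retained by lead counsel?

Fee base is the gross recovery, $279,500; costs are reimbursed separately.
First $168,000 at 33.5% = $56,280.00
Remaining $111,500 at 27.5% = $30,662.50
Fee: $56,280.00 + $30,662.50 = $86,942.50
Referral share: 25.5% of $86,942.50 = $22,170.34; lead counsel retains $86,942.50 − $22,170.34 = $64,772.16.

$64,772.16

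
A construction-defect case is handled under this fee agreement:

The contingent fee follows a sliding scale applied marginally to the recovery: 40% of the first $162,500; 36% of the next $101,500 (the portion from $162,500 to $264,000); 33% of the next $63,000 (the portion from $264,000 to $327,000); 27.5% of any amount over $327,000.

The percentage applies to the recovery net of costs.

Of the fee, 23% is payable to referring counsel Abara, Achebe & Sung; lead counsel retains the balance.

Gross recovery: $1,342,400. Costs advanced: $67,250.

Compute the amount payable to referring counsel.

$88,106.39

Fee base (net of costs): $1,342,400 − $67,250 = $1,275,150
First $162,500 at 40% = $65,000.00
Next $101,500 at 36% = $36,540.00
Next $63,000 at 33% = $20,790.00
Remaining $948,150 at 27.5% = $260,741.25
Fee: $65,000.00 + $36,540.00 + $20,790.00 + $260,741.25 = $383,071.25
Referral share: 23% of $383,071.25 = $88,106.39; lead counsel retains $383,071.25 − $88,106.39 = $294,964.86.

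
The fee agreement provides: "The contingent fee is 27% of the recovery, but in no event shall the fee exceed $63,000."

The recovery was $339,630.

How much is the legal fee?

27% of $339,630 = $91,700.10
That exceeds the $63,000 cap, so the fee is capped at $63,000.

$63,000.00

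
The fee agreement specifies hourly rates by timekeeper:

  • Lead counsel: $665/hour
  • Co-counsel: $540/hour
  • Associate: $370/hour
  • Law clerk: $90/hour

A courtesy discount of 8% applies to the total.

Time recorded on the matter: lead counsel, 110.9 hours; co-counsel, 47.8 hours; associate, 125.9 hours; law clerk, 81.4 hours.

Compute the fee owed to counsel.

$141,191.94

Lead counsel: 110.9 × $665 = $73,748.50
Co-counsel: 47.8 × $540 = $25,812.00
Associate: 125.9 × $370 = $46,583.00
Law clerk: 81.4 × $90 = $7,326.00
Subtotal: $153,469.50
Less 8% discount: −$12,277.56
Total: $153,469.50 − $12,277.56 = $141,191.94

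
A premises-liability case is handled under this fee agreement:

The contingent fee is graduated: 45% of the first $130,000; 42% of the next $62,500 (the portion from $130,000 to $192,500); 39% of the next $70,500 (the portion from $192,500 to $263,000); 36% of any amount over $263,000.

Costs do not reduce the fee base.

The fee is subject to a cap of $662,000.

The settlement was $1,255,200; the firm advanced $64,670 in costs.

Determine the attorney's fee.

Fee base is the gross recovery, $1,255,200; costs are reimbursed separately.
First $130,000 at 45% = $58,500.00
Next $62,500 at 42% = $26,250.00
Next $70,500 at 39% = $27,495.00
Remaining $992,200 at 36% = $357,192.00
Fee: $58,500.00 + $26,250.00 + $27,495.00 + $357,192.00 = $469,437.00
$469,437.00 is under the $662,000 cap.

$469,437.00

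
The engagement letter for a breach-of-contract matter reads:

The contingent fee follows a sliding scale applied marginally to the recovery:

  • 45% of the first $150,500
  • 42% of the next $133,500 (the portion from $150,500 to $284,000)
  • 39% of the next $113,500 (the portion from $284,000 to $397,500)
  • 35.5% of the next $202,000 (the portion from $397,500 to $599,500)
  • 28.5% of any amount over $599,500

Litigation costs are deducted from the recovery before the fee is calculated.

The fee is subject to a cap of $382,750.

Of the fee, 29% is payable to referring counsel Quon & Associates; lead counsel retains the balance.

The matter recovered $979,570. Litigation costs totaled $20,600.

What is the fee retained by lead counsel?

Fee base (net of costs): $979,570 − $20,600 = $958,970
First $150,500 at 45% = $67,725.00
Next $133,500 at 42% = $56,070.00
Next $113,500 at 39% = $44,265.00
Next $202,000 at 35.5% = $71,710.00
Remaining $359,470 at 28.5% = $102,448.95
Fee: $67,725.00 + $56,070.00 + $44,265.00 + $71,710.00 + $102,448.95 = $342,218.95
$342,218.95 is under the $382,750 cap.
Referral share: 29% of $342,218.95 = $99,243.50; lead counsel retains $342,218.95 − $99,243.50 = $242,975.45.

$242,975.45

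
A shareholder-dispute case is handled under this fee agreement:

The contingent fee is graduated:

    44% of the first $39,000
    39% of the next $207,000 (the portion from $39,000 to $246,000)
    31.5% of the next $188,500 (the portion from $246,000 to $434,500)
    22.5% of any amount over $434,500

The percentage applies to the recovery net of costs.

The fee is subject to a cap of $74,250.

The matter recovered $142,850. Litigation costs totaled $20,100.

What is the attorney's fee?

$49,822.50

Fee base (net of costs): $142,850 − $20,100 = $122,750
First $39,000 at 44% = $17,160.00
Remaining $83,750 at 39% = $32,662.50
Fee: $17,160.00 + $32,662.50 = $49,822.50
$49,822.50 is under the $74,250 cap.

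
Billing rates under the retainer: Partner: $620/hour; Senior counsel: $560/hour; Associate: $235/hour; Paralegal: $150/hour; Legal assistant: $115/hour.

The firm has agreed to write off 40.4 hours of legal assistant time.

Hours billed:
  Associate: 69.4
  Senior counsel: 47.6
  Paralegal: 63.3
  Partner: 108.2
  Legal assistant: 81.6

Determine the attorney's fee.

$124,282.00

Partner: 108.2 × $620 = $67,084.00
Senior counsel: 47.6 × $560 = $26,656.00
Associate: 69.4 × $235 = $16,309.00
Paralegal: 63.3 × $150 = $9,495.00
Legal assistant: 81.6 × $115 = $9,384.00
Subtotal: $128,928.00
Write-off: 40.4 × $115 = $4,646.00
Total: $128,928.00 − $4,646.00 = $124,282.00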